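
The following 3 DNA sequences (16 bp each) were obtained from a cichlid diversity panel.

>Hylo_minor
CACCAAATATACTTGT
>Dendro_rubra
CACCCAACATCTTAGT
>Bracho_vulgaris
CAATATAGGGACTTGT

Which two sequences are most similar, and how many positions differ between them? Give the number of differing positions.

Pairwise Hamming distances:
  Hylo_minor vs Dendro_rubra: 5
  Hylo_minor vs Bracho_vulgaris: 6
  Dendro_rubra vs Bracho_vulgaris: 10
The smallest is 5, between Hylo_minor and Dendro_rubra.

5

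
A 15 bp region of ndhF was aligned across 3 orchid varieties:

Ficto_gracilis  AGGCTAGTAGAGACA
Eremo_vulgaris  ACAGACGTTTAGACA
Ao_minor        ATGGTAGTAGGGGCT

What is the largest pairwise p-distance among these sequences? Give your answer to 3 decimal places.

Pairwise Hamming distances:
  Ficto_gracilis vs Eremo_vulgaris: 7
  Ficto_gracilis vs Ao_minor: 5
  Eremo_vulgaris vs Ao_minor: 9
The largest is 9 mismatches, between Eremo_vulgaris and Ao_minor; p = 9/15 = 0.600.

0.600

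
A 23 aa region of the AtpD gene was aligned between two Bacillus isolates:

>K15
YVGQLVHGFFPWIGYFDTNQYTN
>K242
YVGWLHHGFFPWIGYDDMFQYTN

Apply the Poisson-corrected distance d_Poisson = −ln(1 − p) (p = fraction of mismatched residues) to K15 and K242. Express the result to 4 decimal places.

Differing sites — 4:Q/W; 6:V/H; 16:F/D; 18:T/M; 19:N/F.
p = 5/23 = 0.217391.
d = −ln(1 − 0.217391) = −ln(0.782609) = 0.2451.

0.2451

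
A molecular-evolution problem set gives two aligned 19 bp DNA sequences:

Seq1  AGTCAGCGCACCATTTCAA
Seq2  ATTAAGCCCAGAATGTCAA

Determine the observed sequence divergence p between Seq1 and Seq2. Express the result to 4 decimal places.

Mismatches occur at site 2 (G/T), site 4 (C/A), site 8 (G/C), site 11 (C/G), site 12 (C/A), site 15 (T/G).
There are 6 differences over 19 sites, so p = 6/19 = 0.3158.

0.3158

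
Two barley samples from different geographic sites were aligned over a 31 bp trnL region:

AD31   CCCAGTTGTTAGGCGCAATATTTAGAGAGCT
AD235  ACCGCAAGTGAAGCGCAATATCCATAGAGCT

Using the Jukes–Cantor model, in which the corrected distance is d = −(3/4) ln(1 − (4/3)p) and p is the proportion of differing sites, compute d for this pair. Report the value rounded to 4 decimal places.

0.4217

Differing sites — 1:C/A; 4:A/G; 5:G/C; 6:T/A; 7:T/A; 10:T/G; 12:G/A; 22:T/C; 23:T/C; 25:G/T.
p = 10/31 = 0.322581.
d = −0.75 · ln(1 − (4/3)·0.322581) = −0.75 · ln(0.569892) = −0.75 · (-0.562308) = 0.4217.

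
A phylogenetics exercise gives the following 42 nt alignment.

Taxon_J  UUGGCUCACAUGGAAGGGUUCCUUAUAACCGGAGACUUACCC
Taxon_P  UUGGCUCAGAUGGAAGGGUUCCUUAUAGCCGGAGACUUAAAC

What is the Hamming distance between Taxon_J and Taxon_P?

4

Mismatches occur at site 9 (C↔G), site 28 (A↔G), site 40 (C↔A), site 41 (C↔A).
That gives 4 mismatches out of 42 aligned sites, so the Hamming distance is 4.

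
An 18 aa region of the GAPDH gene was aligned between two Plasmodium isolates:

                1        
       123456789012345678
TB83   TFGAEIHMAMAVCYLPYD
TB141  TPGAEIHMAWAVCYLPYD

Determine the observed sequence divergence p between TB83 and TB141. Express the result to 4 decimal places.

The sequences differ at positions 2 (F/P), 10 (M/W).
There are 2 differences over 18 sites, so p = 2/18 = 0.1111.

0.1111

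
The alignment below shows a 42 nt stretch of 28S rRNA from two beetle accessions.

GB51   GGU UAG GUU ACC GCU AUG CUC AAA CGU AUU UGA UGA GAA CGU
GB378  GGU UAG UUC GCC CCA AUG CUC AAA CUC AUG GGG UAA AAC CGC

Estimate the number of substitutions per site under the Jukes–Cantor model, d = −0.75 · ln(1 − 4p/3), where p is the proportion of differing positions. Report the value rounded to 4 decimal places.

0.4408

Mismatches occur at site 7 (G↔U), site 9 (U↔C), site 10 (A↔G), site 13 (G↔C), site 15 (U↔A), site 26 (G↔U), site 27 (U↔C), site 30 (U↔G), site 31 (U↔G), site 33 (A↔G), site 35 (G↔A), site 37 (G↔A), site 39 (A↔C), site 42 (U↔C).
p = 14/42 = 0.333333.
d = −0.75 · ln(1 − (4/3)·0.333333) = −0.75 · ln(0.555556) = −0.75 · (-0.587786) = 0.4408.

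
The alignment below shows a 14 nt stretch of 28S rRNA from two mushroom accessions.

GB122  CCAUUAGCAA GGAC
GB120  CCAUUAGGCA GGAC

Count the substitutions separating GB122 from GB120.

Mismatches occur at site 8 (C→G), site 9 (A→C).
That gives 2 mismatches out of 14 aligned sites, so the Hamming distance is 2.

2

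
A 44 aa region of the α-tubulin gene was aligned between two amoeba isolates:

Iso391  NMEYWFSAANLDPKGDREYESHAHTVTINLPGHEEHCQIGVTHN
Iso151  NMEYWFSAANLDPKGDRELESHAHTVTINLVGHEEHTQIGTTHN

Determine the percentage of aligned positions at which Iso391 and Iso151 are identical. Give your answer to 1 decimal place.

90.9%

Differing sites — 19:Y/L; 31:P/V; 37:C/T; 41:V/T.
40 of the 44 sites match, so the percent identity is 40/44 × 100 = 90.9%.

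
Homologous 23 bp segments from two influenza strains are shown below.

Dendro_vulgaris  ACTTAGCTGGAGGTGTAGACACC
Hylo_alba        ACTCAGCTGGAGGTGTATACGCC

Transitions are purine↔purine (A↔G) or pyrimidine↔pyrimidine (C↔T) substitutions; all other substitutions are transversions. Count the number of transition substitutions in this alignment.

Mismatches occur at site 4 (T/C, transition), site 18 (G/T, transversion), site 21 (A/G, transition).
Of the 3 differences, 2 transitions and 1 transversion, so the answer is 2.

2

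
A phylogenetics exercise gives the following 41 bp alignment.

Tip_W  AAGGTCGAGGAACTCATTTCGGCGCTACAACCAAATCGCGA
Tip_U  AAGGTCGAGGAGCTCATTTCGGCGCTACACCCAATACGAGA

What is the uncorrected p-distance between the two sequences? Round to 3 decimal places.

Differing sites — 12:A/G; 30:A/C; 35:A/T; 36:T/A; 39:C/A.
There are 5 differences over 41 sites, so p = 5/41 = 0.122.

0.122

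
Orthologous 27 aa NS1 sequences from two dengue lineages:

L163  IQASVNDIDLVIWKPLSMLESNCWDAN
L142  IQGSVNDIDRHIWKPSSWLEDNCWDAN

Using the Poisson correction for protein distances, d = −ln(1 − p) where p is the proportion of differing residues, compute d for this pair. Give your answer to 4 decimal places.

Differing sites — 3:A/G; 10:L/R; 11:V/H; 16:L/S; 18:M/W; 21:S/D.
p = 6/27 = 0.222222.
d = −ln(1 − 0.222222) = −ln(0.777778) = 0.2513.

0.2513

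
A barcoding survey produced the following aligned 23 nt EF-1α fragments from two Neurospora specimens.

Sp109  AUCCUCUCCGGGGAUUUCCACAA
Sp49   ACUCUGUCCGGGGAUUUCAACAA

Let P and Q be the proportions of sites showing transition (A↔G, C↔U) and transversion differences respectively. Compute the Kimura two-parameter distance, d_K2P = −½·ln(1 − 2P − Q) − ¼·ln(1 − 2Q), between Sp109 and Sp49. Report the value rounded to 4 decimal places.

0.1989

Differing sites — 2:U/C (Ti); 3:C/U (Ti); 6:C/G (Tv); 19:C/A (Tv).
Of the 4 differences, 2 transitions and 2 transversions over 23 sites: P = 2/23 = 0.086957, Q = 2/23 = 0.086957.
d = −0.5·ln(0.739129) − 0.25·ln(0.826086) = −0.5·(-0.302283) − 0.25·(-0.191056) = 0.1989.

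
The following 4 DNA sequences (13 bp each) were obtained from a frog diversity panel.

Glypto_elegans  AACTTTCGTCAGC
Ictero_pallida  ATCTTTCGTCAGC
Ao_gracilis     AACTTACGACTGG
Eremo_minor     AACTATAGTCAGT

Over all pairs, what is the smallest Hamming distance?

Pairwise Hamming distances:
  Glypto_elegans vs Ictero_pallida: 1
  Glypto_elegans vs Ao_gracilis: 4
  Glypto_elegans vs Eremo_minor: 3
  Ictero_pallida vs Ao_gracilis: 5
  Ictero_pallida vs Eremo_minor: 4
  Ao_gracilis vs Eremo_minor: 6
The smallest is 1, between Glypto_elegans and Ictero_pallida.

1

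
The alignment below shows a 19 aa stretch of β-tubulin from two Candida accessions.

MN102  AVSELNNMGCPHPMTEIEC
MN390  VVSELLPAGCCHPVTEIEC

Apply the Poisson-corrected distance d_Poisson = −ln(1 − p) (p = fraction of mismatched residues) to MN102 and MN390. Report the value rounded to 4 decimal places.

0.3795

Mismatches occur at site 1 (A↔V), site 6 (N↔L), site 7 (N↔P), site 8 (M↔A), site 11 (P↔C), site 14 (M↔V).
p = 6/19 = 0.315789.
d = −ln(1 − 0.315789) = −ln(0.684211) = 0.3795.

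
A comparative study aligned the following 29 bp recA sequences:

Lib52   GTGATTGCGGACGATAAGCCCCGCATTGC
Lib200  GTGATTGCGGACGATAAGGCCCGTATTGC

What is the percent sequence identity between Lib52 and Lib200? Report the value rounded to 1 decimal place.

93.1%

The sequences differ at positions 19 (C/G), 24 (C/T).
27 of the 29 sites match, so the percent identity is 27/29 × 100 = 93.1%.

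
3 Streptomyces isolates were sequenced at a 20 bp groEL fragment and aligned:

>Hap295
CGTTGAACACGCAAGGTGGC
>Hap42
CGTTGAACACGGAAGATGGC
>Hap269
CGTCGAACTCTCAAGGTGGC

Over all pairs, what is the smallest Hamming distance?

2

Pairwise Hamming distances:
  Hap295 vs Hap42: 2
  Hap295 vs Hap269: 3
  Hap42 vs Hap269: 5
The smallest is 2, between Hap295 and Hap42.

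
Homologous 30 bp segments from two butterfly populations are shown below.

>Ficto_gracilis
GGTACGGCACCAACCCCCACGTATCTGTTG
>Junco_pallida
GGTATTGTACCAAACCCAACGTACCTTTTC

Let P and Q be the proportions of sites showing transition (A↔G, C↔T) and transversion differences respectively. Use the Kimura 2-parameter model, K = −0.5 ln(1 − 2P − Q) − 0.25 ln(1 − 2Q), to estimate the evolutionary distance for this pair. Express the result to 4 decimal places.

0.3297

Differing sites — 5:C/T (Ti); 6:G/T (Tv); 8:C/T (Ti); 14:C/A (Tv); 18:C/A (Tv); 24:T/C (Ti); 27:G/T (Tv); 30:G/C (Tv).
Of the 8 differences, 3 transitions and 5 transversions over 30 sites: P = 3/30 = 0.100000, Q = 5/30 = 0.166667.
d = −0.5·ln(0.633333) − 0.25·ln(0.666666) = −0.5·(-0.456759) − 0.25·(-0.405466) = 0.3297.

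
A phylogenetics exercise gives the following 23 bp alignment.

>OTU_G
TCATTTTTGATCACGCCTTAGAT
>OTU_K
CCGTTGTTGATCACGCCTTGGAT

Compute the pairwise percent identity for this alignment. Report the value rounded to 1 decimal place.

Differing sites — 1:T/C; 3:A/G; 6:T/G; 20:A/G.
19 of the 23 sites match, so the percent identity is 19/23 × 100 = 82.6%.

82.6%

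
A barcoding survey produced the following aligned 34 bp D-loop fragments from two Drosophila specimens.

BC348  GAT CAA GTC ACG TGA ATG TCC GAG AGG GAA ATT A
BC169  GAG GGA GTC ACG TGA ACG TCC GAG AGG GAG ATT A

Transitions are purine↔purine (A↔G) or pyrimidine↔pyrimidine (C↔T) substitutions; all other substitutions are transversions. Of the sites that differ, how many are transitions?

3

The sequences differ at positions 3 (T/G, transversion), 4 (C/G, transversion), 5 (A/G, transition), 17 (T/C, transition), 30 (A/G, transition).
Of the 5 differences, 3 transitions and 2 transversions, so the answer is 3.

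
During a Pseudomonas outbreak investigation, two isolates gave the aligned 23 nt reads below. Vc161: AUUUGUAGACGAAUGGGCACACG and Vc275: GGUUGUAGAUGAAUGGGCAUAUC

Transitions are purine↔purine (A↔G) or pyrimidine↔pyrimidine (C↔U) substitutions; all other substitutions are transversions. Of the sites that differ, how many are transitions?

4

Mismatches occur at site 1 (A↔G, transition), site 2 (U↔G, transversion), site 10 (C↔U, transition), site 20 (C↔U, transition), site 22 (C↔U, transition), site 23 (G↔C, transversion).
Of the 6 differences, 4 transitions and 2 transversions, so the answer is 4.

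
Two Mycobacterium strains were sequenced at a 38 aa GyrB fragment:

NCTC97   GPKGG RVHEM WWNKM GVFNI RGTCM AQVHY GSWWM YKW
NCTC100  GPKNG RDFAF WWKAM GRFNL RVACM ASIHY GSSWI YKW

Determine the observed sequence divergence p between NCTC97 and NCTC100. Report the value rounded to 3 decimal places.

Mismatches occur at site 4 (G→N), site 7 (V→D), site 8 (H→F), site 9 (E→A), site 10 (M→F), site 13 (N→K), site 14 (K→A), site 17 (V→R), site 20 (I→L), site 22 (G→V), site 23 (T→A), site 27 (Q→S), site 28 (V→I), site 33 (W→S), site 35 (M→I).
There are 15 differences over 38 sites, so p = 15/38 = 0.395.

0.395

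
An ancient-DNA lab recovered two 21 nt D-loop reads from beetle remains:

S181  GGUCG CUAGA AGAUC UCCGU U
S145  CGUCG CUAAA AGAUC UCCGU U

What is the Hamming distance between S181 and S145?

2

Mismatches occur at site 1 (G↔C), site 9 (G↔A).
That gives 2 mismatches out of 21 aligned sites, so the Hamming distance is 2.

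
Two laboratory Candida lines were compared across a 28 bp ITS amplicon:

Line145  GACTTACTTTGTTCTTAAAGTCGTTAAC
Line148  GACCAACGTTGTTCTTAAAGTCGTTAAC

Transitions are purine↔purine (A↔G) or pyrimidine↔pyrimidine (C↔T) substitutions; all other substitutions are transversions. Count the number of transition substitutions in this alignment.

The sequences differ at positions 4 (T/C, transition), 5 (T/A, transversion), 8 (T/G, transversion).
Of the 3 differences, 1 transition and 2 transversions, so the answer is 1.

1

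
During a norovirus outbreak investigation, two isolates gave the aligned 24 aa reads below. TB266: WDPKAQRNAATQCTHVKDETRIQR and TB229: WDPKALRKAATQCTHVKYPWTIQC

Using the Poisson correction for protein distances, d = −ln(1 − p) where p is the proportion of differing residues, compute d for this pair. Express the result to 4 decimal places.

The sequences differ at positions 6 (Q/L), 8 (N/K), 18 (D/Y), 19 (E/P), 20 (T/W), 21 (R/T), 24 (R/C).
p = 7/24 = 0.291667.
d = −ln(1 − 0.291667) = −ln(0.708333) = 0.3448.

0.3448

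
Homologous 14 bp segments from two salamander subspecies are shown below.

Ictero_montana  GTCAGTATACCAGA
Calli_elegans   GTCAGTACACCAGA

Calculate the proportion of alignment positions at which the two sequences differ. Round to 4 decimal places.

A single mismatch occurs at site 8 (T/C).
There are 1 differences over 14 sites, so p = 1/14 = 0.0714.

0.0714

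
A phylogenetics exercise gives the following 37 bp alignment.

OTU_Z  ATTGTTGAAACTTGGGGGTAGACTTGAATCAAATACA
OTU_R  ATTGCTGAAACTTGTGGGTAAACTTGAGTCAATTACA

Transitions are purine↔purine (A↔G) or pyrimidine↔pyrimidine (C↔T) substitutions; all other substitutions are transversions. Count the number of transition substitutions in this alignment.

3

Mismatches occur at site 5 (T↔C, transition), site 15 (G↔T, transversion), site 21 (G↔A, transition), site 28 (A↔G, transition), site 33 (A↔T, transversion).
Of the 5 differences, 3 transitions and 2 transversions, so the answer is 3.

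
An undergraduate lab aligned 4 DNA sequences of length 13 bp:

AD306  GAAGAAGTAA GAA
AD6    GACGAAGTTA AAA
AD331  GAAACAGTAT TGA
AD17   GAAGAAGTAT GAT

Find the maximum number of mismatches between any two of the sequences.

Pairwise Hamming distances:
  AD306 vs AD6: 3
  AD306 vs AD331: 5
  AD306 vs AD17: 2
  AD6 vs AD331: 7
  AD6 vs AD17: 5
  AD331 vs AD17: 5
The largest is 7, between AD6 and AD331.

7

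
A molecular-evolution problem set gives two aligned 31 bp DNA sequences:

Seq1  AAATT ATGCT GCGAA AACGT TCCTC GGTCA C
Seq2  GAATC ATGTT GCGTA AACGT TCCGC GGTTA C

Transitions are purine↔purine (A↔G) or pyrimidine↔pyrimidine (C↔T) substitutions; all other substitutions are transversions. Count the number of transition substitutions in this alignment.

4

The sequences differ at positions 1 (A/G, transition), 5 (T/C, transition), 9 (C/T, transition), 14 (A/T, transversion), 24 (T/G, transversion), 29 (C/T, transition).
Of the 6 differences, 4 transitions and 2 transversions, so the answer is 4.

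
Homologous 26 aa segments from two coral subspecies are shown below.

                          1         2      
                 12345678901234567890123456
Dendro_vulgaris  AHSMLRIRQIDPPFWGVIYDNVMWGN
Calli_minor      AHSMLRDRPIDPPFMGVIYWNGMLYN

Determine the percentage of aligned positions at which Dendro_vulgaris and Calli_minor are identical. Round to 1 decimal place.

73.1%

The sequences differ at positions 7 (I/D), 9 (Q/P), 15 (W/M), 20 (D/W), 22 (V/G), 24 (W/L), 25 (G/Y).
19 of the 26 sites match, so the percent identity is 19/26 × 100 = 73.1%.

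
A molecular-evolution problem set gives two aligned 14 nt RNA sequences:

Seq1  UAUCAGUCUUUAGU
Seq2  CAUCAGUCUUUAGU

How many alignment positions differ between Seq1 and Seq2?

1

The sequences differ at position 1 (U/C).
That gives 1 mismatch out of 14 aligned sites, so the Hamming distance is 1.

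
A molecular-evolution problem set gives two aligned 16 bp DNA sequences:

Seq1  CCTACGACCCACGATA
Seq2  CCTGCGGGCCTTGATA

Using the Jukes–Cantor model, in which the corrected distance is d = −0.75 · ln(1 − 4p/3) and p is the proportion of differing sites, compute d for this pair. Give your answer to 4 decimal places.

0.4042

Differing sites — 4:A/G; 7:A/G; 8:C/G; 11:A/T; 12:C/T.
p = 5/16 = 0.312500.
d = −0.75 · ln(1 − (4/3)·0.312500) = −0.75 · ln(0.583333) = −0.75 · (-0.538997) = 0.4042.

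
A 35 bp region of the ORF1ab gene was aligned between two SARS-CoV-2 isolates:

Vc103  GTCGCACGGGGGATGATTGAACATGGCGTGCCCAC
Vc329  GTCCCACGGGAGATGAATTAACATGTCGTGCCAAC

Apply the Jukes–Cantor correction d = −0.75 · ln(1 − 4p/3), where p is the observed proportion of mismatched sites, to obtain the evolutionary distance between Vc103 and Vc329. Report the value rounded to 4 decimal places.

The sequences differ at positions 4 (G/C), 11 (G/A), 17 (T/A), 19 (G/T), 26 (G/T), 33 (C/A).
p = 6/35 = 0.171429.
d = −0.75 · ln(1 − (4/3)·0.171429) = −0.75 · ln(0.771428) = −0.75 · (-0.259512) = 0.1946.

0.1946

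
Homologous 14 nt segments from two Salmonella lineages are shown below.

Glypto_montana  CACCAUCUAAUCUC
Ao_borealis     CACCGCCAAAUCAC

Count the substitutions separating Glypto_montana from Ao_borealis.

The sequences differ at positions 5 (A/G), 6 (U/C), 8 (U/A), 13 (U/A).
That gives 4 mismatches out of 14 aligned sites, so the Hamming distance is 4.

4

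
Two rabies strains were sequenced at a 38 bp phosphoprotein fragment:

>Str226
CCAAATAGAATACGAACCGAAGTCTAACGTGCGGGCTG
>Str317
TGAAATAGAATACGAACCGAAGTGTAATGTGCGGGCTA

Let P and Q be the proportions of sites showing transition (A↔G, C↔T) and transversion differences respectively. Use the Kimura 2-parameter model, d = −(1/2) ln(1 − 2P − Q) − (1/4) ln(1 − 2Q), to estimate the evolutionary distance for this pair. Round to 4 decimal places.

0.1460

Differing sites — 1:C/T (Ti); 2:C/G (Tv); 24:C/G (Tv); 28:C/T (Ti); 38:G/A (Ti).
Of the 5 differences, 3 transitions and 2 transversions over 38 sites: P = 3/38 = 0.078947, Q = 2/38 = 0.052632.
d = −0.5·ln(0.789474) − 0.25·ln(0.894736) = −0.5·(-0.236388) − 0.25·(-0.111227) = 0.1460.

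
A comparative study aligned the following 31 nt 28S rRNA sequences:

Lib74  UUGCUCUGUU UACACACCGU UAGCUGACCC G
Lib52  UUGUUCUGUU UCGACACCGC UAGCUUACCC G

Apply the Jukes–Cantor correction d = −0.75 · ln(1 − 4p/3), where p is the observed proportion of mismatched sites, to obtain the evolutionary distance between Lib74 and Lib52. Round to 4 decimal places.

0.1816

The sequences differ at positions 4 (C/U), 12 (A/C), 13 (C/G), 20 (U/C), 26 (G/U).
p = 5/31 = 0.161290.
d = −0.75 · ln(1 − (4/3)·0.161290) = −0.75 · ln(0.784947) = −0.75 · (-0.242139) = 0.1816.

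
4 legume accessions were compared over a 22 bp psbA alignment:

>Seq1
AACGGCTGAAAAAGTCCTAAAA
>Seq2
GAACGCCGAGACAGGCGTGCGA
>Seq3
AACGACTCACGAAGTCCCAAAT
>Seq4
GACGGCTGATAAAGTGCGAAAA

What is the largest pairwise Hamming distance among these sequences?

Pairwise Hamming distances:
  Seq1 vs Seq2: 11
  Seq1 vs Seq3: 6
  Seq1 vs Seq4: 4
  Seq2 vs Seq3: 16
  Seq2 vs Seq4: 12
  Seq3 vs Seq4: 8
The largest is 16, between Seq2 and Seq3.

16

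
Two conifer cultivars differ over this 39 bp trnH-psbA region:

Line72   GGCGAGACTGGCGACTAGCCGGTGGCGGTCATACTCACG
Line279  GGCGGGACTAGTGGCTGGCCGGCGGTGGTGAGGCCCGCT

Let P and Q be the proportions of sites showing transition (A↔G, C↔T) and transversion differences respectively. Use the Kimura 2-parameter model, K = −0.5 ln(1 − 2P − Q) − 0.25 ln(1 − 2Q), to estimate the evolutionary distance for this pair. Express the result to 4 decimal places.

The sequences differ at positions 5 (A/G, transition), 10 (G/A, transition), 12 (C/T, transition), 14 (A/G, transition), 17 (A/G, transition), 23 (T/C, transition), 26 (C/T, transition), 30 (C/G, transversion), 32 (T/G, transversion), 33 (A/G, transition), 35 (T/C, transition), 37 (A/G, transition), 39 (G/T, transversion).
Of the 13 differences, 10 transitions and 3 transversions over 39 sites: P = 10/39 = 0.256410, Q = 3/39 = 0.076923.
d = −0.5·ln(0.410257) − 0.25·ln(0.846154) = −0.5·(-0.890971) − 0.25·(-0.167054) = 0.4872.

0.4872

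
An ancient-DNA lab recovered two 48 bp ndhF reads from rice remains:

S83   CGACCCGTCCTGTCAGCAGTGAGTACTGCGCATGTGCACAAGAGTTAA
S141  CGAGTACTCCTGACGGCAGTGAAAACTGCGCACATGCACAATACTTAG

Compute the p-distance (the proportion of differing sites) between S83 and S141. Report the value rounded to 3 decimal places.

0.271

Mismatches occur at site 4 (C↔G), site 5 (C↔T), site 6 (C↔A), site 7 (G↔C), site 13 (T↔A), site 15 (A↔G), site 23 (G↔A), site 24 (T↔A), site 33 (T↔C), site 34 (G↔A), site 42 (G↔T), site 44 (G↔C), site 48 (A↔G).
There are 13 differences over 48 sites, so p = 13/48 = 0.271.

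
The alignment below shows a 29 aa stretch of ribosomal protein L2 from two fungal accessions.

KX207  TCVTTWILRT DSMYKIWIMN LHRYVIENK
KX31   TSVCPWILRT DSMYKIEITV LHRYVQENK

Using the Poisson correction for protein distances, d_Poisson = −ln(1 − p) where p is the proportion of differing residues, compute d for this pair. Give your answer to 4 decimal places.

0.2763

Mismatches occur at site 2 (C↔S), site 4 (T↔C), site 5 (T↔P), site 17 (W↔E), site 19 (M↔T), site 20 (N↔V), site 26 (I↔Q).
p = 7/29 = 0.241379.
d = −ln(1 − 0.241379) = −ln(0.758621) = 0.2763.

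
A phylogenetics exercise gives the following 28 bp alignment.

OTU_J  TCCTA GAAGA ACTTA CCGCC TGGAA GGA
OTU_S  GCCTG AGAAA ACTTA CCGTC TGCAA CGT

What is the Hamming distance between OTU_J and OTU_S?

9

Mismatches occur at site 1 (T↔G), site 5 (A↔G), site 6 (G↔A), site 7 (A↔G), site 9 (G↔A), site 19 (C↔T), site 23 (G↔C), site 26 (G↔C), site 28 (A↔T).
That gives 9 mismatches out of 28 aligned sites, so the Hamming distance is 9.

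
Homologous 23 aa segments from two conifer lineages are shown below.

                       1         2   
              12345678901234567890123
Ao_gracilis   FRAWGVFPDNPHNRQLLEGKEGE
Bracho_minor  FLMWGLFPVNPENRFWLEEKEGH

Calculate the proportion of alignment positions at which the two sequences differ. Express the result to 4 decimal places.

0.3913

Differing sites — 2:R/L; 3:A/M; 6:V/L; 9:D/V; 12:H/E; 15:Q/F; 16:L/W; 19:G/E; 23:E/H.
There are 9 differences over 23 sites, so p = 9/23 = 0.3913.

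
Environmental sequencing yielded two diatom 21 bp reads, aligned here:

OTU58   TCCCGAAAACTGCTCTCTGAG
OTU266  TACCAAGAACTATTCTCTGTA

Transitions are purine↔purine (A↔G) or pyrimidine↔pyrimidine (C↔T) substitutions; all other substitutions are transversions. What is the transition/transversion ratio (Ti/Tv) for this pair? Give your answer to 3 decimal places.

Mismatches occur at site 2 (C→A, transversion), site 5 (G→A, transition), site 7 (A→G, transition), site 12 (G→A, transition), site 13 (C→T, transition), site 20 (A→T, transversion), site 21 (G→A, transition).
Of the 7 differences, 5 transitions and 2 transversions, so Ti/Tv = 5/2 = 2.500.

2.500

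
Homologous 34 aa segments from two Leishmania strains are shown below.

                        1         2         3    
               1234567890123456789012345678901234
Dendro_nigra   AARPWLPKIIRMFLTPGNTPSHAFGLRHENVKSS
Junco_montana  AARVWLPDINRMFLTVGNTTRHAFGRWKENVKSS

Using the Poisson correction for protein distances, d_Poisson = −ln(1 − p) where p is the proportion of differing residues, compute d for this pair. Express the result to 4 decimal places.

0.3075

The sequences differ at positions 4 (P/V), 8 (K/D), 10 (I/N), 16 (P/V), 20 (P/T), 21 (S/R), 26 (L/R), 27 (R/W), 28 (H/K).
p = 9/34 = 0.264706.
d = −ln(1 − 0.264706) = −ln(0.735294) = 0.3075.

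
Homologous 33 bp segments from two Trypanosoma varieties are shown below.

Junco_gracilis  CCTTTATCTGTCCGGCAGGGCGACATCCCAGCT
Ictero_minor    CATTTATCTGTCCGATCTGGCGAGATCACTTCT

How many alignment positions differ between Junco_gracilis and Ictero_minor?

9

The sequences differ at positions 2 (C/A), 15 (G/A), 16 (C/T), 17 (A/C), 18 (G/T), 24 (C/G), 28 (C/A), 30 (A/T), 31 (G/T).
That gives 9 mismatches out of 33 aligned sites, so the Hamming distance is 9.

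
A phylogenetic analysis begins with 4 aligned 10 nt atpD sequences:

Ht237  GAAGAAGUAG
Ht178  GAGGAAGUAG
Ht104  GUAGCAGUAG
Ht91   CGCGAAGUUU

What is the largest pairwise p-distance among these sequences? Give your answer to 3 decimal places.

Pairwise Hamming distances:
  Ht237 vs Ht178: 1
  Ht237 vs Ht104: 2
  Ht237 vs Ht91: 5
  Ht178 vs Ht104: 3
  Ht178 vs Ht91: 5
  Ht104 vs Ht91: 6
The largest is 6 mismatches, between Ht104 and Ht91; p = 6/10 = 0.600.

0.600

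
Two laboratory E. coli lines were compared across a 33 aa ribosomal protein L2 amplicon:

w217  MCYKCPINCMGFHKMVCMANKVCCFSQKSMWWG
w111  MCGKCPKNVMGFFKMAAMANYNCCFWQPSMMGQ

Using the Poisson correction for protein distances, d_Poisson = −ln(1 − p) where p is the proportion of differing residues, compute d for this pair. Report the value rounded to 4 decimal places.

0.5008

Differing sites — 3:Y/G; 7:I/K; 9:C/V; 13:H/F; 16:V/A; 17:C/A; 21:K/Y; 22:V/N; 26:S/W; 28:K/P; 31:W/M; 32:W/G; 33:G/Q.
p = 13/33 = 0.393939.
d = −ln(1 − 0.393939) = −ln(0.606061) = 0.5008.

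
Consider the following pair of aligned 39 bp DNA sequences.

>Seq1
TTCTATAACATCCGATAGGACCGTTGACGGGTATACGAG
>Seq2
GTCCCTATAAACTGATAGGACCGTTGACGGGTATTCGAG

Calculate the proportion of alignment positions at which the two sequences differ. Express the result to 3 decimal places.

Mismatches occur at site 1 (T→G), site 4 (T→C), site 5 (A→C), site 8 (A→T), site 9 (C→A), site 11 (T→A), site 13 (C→T), site 35 (A→T).
There are 8 differences over 39 sites, so p = 8/39 = 0.205.

0.205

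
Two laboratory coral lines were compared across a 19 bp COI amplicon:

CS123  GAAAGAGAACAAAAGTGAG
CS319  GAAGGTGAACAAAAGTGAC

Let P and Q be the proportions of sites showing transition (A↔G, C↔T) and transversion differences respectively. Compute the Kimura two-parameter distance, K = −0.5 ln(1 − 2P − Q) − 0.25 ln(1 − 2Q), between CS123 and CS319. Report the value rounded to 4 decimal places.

Differing sites — 4:A/G (Ti); 6:A/T (Tv); 19:G/C (Tv).
Of the 3 differences, 1 transition and 2 transversions over 19 sites: P = 1/19 = 0.052632, Q = 2/19 = 0.105263.
d = −0.5·ln(0.789473) − 0.25·ln(0.789474) = −0.5·(-0.236390) − 0.25·(-0.236388) = 0.1773.

0.1773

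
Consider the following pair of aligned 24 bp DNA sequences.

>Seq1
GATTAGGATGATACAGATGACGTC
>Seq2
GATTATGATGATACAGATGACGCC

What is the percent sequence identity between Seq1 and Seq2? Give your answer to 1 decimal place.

91.7%

Mismatches occur at site 6 (G→T), site 23 (T→C).
22 of the 24 sites match, so the percent identity is 22/24 × 100 = 91.7%.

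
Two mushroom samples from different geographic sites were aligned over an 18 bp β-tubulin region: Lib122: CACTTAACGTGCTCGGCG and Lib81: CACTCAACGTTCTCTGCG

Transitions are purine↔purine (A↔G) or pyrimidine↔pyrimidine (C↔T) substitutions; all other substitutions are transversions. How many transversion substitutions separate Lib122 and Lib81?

Differing sites — 5:T/C (Ti); 11:G/T (Tv); 15:G/T (Tv).
Of the 3 differences, 1 transition and 2 transversions, so the answer is 2.

2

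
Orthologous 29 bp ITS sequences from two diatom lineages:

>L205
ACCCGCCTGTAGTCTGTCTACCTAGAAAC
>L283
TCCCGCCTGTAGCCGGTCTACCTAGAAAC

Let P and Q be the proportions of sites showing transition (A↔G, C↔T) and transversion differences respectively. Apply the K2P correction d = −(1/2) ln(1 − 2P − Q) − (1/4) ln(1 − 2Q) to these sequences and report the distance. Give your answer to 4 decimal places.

Differing sites — 1:A/T (Tv); 13:T/C (Ti); 15:T/G (Tv).
Of the 3 differences, 1 transition and 2 transversions over 29 sites: P = 1/29 = 0.034483, Q = 2/29 = 0.068966.
d = −0.5·ln(0.862068) − 0.25·ln(0.862068) = −0.5·(-0.148421) − 0.25·(-0.148421) = 0.1113.

0.1113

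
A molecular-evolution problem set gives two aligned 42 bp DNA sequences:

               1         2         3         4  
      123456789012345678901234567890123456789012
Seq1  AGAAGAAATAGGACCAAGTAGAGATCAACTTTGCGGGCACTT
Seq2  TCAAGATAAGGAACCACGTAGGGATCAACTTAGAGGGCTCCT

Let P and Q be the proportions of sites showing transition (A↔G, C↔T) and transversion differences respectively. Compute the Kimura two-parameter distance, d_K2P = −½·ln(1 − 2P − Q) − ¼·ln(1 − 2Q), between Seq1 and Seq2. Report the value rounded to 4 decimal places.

0.3597

Differing sites — 1:A/T (Tv); 2:G/C (Tv); 7:A/T (Tv); 9:T/A (Tv); 10:A/G (Ti); 12:G/A (Ti); 17:A/C (Tv); 22:A/G (Ti); 32:T/A (Tv); 34:C/A (Tv); 39:A/T (Tv); 41:T/C (Ti).
Of the 12 differences, 4 transitions and 8 transversions over 42 sites: P = 4/42 = 0.095238, Q = 8/42 = 0.190476.
d = −0.5·ln(0.619048) − 0.25·ln(0.619048) = −0.5·(-0.479572) − 0.25·(-0.479572) = 0.3597.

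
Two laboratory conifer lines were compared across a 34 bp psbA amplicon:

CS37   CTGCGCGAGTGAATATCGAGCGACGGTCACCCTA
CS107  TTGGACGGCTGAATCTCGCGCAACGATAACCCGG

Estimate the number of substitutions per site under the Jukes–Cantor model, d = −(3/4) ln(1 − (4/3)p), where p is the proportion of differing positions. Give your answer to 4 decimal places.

The sequences differ at positions 1 (C/T), 4 (C/G), 5 (G/A), 8 (A/G), 9 (G/C), 15 (A/C), 19 (A/C), 22 (G/A), 26 (G/A), 28 (C/A), 33 (T/G), 34 (A/G).
p = 12/34 = 0.352941.
d = −0.75 · ln(1 − (4/3)·0.352941) = −0.75 · ln(0.529412) = −0.75 · (-0.635988) = 0.4770.

0.4770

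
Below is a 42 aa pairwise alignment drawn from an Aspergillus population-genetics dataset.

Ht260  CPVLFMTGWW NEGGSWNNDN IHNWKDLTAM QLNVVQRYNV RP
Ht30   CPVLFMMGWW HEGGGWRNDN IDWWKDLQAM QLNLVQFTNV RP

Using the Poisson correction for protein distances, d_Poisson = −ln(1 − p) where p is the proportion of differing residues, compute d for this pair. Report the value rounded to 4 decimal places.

0.2719

Differing sites — 7:T/M; 11:N/H; 15:S/G; 17:N/R; 22:H/D; 23:N/W; 28:T/Q; 34:V/L; 37:R/F; 38:Y/T.
p = 10/42 = 0.238095.
d = −ln(1 − 0.238095) = −ln(0.761905) = 0.2719.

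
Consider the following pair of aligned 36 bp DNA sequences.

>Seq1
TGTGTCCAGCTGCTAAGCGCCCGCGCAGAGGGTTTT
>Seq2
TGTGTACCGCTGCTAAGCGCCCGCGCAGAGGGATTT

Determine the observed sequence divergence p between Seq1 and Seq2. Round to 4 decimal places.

0.0833

Differing sites — 6:C/A; 8:A/C; 33:T/A.
There are 3 differences over 36 sites, so p = 3/36 = 0.0833.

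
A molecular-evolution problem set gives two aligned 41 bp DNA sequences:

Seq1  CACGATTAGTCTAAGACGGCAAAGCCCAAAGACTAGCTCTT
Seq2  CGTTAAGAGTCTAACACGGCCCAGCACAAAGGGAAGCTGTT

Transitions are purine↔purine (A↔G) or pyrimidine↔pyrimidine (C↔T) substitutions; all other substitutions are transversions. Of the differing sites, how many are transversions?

Differing sites — 2:A/G (Ti); 3:C/T (Ti); 4:G/T (Tv); 6:T/A (Tv); 7:T/G (Tv); 15:G/C (Tv); 21:A/C (Tv); 22:A/C (Tv); 26:C/A (Tv); 32:A/G (Ti); 33:C/G (Tv); 34:T/A (Tv); 39:C/G (Tv).
Of the 13 differences, 3 transitions and 10 transversions, so the answer is 10.

10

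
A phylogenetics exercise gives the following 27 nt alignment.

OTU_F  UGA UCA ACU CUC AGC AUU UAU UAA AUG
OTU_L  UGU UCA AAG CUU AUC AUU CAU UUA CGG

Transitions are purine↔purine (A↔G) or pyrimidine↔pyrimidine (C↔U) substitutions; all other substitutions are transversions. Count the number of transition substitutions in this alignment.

Differing sites — 3:A/U (Tv); 8:C/A (Tv); 9:U/G (Tv); 12:C/U (Ti); 14:G/U (Tv); 19:U/C (Ti); 23:A/U (Tv); 25:A/C (Tv); 26:U/G (Tv).
Of the 9 differences, 2 transitions and 7 transversions, so the answer is 2.

2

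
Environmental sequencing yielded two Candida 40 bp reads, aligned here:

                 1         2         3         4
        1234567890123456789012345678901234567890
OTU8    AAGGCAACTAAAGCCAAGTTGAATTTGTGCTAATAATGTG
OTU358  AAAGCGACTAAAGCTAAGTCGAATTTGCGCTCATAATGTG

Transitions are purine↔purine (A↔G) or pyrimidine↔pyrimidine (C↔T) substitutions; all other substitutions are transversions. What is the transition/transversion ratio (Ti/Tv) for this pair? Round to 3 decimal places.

5.000

Mismatches occur at site 3 (G/A, transition), site 6 (A/G, transition), site 15 (C/T, transition), site 20 (T/C, transition), site 28 (T/C, transition), site 32 (A/C, transversion).
Of the 6 differences, 5 transitions and 1 transversion, so Ti/Tv = 5/1 = 5.000.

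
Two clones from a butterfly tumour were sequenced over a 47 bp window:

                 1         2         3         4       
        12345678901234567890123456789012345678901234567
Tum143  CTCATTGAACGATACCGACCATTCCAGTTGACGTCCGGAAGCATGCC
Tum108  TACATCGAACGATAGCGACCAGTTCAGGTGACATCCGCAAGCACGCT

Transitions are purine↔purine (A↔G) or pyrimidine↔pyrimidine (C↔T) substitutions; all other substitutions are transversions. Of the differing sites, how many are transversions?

5

Differing sites — 1:C/T (Ti); 2:T/A (Tv); 6:T/C (Ti); 15:C/G (Tv); 22:T/G (Tv); 24:C/T (Ti); 28:T/G (Tv); 33:G/A (Ti); 38:G/C (Tv); 44:T/C (Ti); 47:C/T (Ti).
Of the 11 differences, 6 transitions and 5 transversions, so the answer is 5.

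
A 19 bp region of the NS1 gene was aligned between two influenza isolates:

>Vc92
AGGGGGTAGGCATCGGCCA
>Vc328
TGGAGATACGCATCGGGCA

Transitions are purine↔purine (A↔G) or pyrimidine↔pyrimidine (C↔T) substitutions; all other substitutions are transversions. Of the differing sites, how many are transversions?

Differing sites — 1:A/T (Tv); 4:G/A (Ti); 6:G/A (Ti); 9:G/C (Tv); 17:C/G (Tv).
Of the 5 differences, 2 transitions and 3 transversions, so the answer is 3.

3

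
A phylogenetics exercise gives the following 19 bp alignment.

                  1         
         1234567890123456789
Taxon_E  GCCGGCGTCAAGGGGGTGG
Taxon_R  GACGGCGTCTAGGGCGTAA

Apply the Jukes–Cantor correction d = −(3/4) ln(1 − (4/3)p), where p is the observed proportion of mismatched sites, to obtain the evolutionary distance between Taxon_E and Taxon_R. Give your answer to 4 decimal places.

The sequences differ at positions 2 (C/A), 10 (A/T), 15 (G/C), 18 (G/A), 19 (G/A).
p = 5/19 = 0.263158.
d = −0.75 · ln(1 − (4/3)·0.263158) = −0.75 · ln(0.649123) = −0.75 · (-0.432133) = 0.3241.

0.3241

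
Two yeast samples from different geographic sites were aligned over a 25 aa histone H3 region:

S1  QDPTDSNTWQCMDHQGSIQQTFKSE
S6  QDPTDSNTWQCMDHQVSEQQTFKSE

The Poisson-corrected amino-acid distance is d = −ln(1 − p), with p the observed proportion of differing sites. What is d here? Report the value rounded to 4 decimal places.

The sequences differ at positions 16 (G/V), 18 (I/E).
p = 2/25 = 0.080000.
d = −ln(1 − 0.080000) = −ln(0.920000) = 0.0834.

0.0834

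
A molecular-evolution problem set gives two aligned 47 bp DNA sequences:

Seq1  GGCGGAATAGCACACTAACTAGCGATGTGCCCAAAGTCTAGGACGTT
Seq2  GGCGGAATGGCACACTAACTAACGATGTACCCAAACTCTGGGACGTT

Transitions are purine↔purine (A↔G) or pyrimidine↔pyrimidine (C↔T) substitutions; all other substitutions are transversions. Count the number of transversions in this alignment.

Mismatches occur at site 9 (A/G, transition), site 22 (G/A, transition), site 29 (G/A, transition), site 36 (G/C, transversion), site 40 (A/G, transition).
Of the 5 differences, 4 transitions and 1 transversion, so the answer is 1.

1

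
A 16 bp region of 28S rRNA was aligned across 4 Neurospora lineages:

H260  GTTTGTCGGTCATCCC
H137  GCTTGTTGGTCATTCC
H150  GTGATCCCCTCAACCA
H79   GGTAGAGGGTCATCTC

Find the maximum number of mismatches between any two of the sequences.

11

Pairwise Hamming distances:
  H260 vs H137: 3
  H260 vs H150: 8
  H260 vs H79: 5
  H137 vs H150: 11
  H137 vs H79: 6
  H150 vs H79: 10
The largest is 11, between H137 and H150.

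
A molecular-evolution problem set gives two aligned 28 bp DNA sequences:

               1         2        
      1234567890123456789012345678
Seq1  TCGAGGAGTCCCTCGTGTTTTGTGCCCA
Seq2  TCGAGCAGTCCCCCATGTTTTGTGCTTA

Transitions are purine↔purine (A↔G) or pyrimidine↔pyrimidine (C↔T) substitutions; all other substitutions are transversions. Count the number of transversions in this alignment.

Mismatches occur at site 6 (G→C, transversion), site 13 (T→C, transition), site 15 (G→A, transition), site 26 (C→T, transition), site 27 (C→T, transition).
Of the 5 differences, 4 transitions and 1 transversion, so the answer is 1.

1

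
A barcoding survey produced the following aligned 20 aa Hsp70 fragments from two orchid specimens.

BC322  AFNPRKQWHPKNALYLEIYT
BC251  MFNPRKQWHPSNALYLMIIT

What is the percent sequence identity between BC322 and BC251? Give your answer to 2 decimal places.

80.00%

The sequences differ at positions 1 (A/M), 11 (K/S), 17 (E/M), 19 (Y/I).
16 of the 20 sites match, so the percent identity is 16/20 × 100 = 80.00%.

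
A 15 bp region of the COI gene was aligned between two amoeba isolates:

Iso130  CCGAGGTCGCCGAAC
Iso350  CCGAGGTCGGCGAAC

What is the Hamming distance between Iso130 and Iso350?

The sequences differ at position 10 (C/G).
That gives 1 mismatch out of 15 aligned sites, so the Hamming distance is 1.

1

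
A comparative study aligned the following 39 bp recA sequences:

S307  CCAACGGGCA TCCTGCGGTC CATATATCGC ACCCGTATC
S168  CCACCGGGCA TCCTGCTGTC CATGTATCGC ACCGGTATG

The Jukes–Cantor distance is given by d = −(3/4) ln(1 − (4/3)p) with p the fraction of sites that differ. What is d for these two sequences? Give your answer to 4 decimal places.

Differing sites — 4:A/C; 17:G/T; 24:A/G; 34:C/G; 39:C/G.
p = 5/39 = 0.128205.
d = −0.75 · ln(1 − (4/3)·0.128205) = −0.75 · ln(0.829060) = −0.75 · (-0.187463) = 0.1406.

0.1406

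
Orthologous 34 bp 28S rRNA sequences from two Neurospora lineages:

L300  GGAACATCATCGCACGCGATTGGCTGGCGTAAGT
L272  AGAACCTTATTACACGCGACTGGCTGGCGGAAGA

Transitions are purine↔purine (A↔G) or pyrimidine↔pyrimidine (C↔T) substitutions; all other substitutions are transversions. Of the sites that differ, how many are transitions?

5

The sequences differ at positions 1 (G/A, transition), 6 (A/C, transversion), 8 (C/T, transition), 11 (C/T, transition), 12 (G/A, transition), 20 (T/C, transition), 30 (T/G, transversion), 34 (T/A, transversion).
Of the 8 differences, 5 transitions and 3 transversions, so the answer is 5.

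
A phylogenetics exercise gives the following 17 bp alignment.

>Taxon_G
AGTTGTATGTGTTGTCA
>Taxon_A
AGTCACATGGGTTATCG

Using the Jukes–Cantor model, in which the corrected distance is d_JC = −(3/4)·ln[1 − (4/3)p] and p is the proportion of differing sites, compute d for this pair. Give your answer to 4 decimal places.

The sequences differ at positions 4 (T/C), 5 (G/A), 6 (T/C), 10 (T/G), 14 (G/A), 17 (A/G).
p = 6/17 = 0.352941.
d = −0.75 · ln(1 − (4/3)·0.352941) = −0.75 · ln(0.529412) = −0.75 · (-0.635988) = 0.4770.

0.4770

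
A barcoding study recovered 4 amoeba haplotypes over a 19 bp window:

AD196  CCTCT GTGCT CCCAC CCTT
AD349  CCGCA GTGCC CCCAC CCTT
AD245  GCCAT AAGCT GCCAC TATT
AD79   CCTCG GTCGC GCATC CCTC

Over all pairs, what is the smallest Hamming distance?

Pairwise Hamming distances:
  AD196 vs AD349: 3
  AD196 vs AD245: 8
  AD196 vs AD79: 8
  AD349 vs AD245: 10
  AD349 vs AD79: 8
  AD245 vs AD79: 14
The smallest is 3, between AD196 and AD349.

3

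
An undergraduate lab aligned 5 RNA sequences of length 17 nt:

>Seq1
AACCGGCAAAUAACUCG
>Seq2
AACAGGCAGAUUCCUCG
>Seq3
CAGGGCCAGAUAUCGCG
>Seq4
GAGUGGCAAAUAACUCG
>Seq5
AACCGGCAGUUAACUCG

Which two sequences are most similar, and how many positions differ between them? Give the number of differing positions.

Pairwise Hamming distances:
  Seq1 vs Seq2: 4
  Seq1 vs Seq3: 7
  Seq1 vs Seq4: 3
  Seq1 vs Seq5: 2
  Seq2 vs Seq3: 7
  Seq2 vs Seq4: 6
  Seq2 vs Seq5: 4
  Seq3 vs Seq4: 6
  Seq3 vs Seq5: 7
  Seq4 vs Seq5: 5
The smallest is 2, between Seq1 and Seq5.

2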